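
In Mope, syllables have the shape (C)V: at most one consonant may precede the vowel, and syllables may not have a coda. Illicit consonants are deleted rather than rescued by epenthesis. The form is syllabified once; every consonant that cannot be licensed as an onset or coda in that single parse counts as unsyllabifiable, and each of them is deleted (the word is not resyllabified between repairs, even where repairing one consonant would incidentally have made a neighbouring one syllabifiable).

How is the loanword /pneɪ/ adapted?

neɪ

The consonants /p/ cannot be parsed into a legal (C)V syllable (no codas are permitted; onsets are limited to one consonant).
Each unlicensed consonant is deleted: /p/.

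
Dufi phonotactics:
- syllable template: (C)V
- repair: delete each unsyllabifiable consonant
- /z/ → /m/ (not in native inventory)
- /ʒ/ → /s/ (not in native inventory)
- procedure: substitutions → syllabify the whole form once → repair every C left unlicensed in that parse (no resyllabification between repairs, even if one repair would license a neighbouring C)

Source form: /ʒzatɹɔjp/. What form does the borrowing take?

maɹɔ

Substitution: /ʒ/ → /s/, /z/ → /m/, giving /smatɹɔjp/.
Under (C)V, the unsyllabifiable consonants are /s/, /t/, /j/, /p/ (no codas are permitted; onsets are limited to one consonant).
Each unlicensed consonant is deleted: /s/, /t/, /j/, /p/.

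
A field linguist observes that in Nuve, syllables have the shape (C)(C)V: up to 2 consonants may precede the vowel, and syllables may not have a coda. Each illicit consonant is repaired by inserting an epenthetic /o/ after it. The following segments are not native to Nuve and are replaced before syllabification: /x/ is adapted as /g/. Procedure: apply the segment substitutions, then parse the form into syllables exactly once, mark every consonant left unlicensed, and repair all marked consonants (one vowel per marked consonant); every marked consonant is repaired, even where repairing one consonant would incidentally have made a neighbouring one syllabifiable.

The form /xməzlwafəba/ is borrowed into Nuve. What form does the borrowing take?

Substitution: /x/ → /g/, giving /gməzlwafəba/.
Syllabifying with onset maximization leaves /z/ stranded (no codas are permitted; onsets may contain at most 2 consonants).
Epenthesis after each stranded consonant: /z/ → /zo/.

gməzolwafəba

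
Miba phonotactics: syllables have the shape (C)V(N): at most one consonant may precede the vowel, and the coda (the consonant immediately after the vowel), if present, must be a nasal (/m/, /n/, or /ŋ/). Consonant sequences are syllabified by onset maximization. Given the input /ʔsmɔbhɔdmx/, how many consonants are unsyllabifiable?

6

Syllabifying with onset maximization leaves /ʔ/, /s/, /b/, /d/, /m/, /x/ stranded (only a nasal (/m/, /n/, or /ŋ/) is licensed in coda position; onsets are limited to one consonant).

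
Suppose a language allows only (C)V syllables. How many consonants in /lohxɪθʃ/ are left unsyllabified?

Under (C)V, the unsyllabifiable consonants are /h/, /θ/, /ʃ/ (no codas are permitted; onsets are limited to one consonant).

3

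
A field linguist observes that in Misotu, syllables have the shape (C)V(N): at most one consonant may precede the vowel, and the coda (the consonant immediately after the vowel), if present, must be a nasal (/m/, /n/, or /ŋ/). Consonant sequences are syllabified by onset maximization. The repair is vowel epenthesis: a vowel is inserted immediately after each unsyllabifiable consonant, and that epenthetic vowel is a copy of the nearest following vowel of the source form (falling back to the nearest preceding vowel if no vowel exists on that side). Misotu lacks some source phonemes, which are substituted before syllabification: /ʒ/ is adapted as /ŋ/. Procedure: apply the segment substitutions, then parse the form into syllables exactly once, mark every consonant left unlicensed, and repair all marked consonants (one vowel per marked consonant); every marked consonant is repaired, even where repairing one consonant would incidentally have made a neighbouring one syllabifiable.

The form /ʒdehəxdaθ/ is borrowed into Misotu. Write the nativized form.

ŋedehəxadaθa

Substitution: /ʒ/ → /ŋ/, giving /ŋdehəxdaθ/.
Syllabifying with onset maximization leaves /ŋ/, /x/, /θ/ stranded (only a nasal (/m/, /n/, or /ŋ/) is licensed in coda position; onsets are limited to one consonant).
Each unlicensed consonant becomes the onset of a new syllable: /ŋ/ → /ŋe/, /x/ → /xa/, /θ/ → /θa/.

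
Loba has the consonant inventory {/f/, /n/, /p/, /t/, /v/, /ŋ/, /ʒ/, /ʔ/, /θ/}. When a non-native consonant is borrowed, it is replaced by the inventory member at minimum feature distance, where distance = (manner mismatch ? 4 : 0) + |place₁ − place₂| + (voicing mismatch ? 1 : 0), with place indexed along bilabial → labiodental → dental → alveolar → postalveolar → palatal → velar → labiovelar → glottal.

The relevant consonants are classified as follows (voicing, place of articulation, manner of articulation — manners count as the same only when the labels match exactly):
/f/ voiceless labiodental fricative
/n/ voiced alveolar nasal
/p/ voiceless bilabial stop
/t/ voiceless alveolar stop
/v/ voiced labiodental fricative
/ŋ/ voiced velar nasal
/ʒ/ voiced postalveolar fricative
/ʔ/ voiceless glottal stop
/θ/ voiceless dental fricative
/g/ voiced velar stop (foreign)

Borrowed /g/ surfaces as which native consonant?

ʔ

/ʔ/ is closest: same manner (stop), place distance 2 (velar→glottal), voicing differs (+1); total 3. Next closest is /t/ at distance 4.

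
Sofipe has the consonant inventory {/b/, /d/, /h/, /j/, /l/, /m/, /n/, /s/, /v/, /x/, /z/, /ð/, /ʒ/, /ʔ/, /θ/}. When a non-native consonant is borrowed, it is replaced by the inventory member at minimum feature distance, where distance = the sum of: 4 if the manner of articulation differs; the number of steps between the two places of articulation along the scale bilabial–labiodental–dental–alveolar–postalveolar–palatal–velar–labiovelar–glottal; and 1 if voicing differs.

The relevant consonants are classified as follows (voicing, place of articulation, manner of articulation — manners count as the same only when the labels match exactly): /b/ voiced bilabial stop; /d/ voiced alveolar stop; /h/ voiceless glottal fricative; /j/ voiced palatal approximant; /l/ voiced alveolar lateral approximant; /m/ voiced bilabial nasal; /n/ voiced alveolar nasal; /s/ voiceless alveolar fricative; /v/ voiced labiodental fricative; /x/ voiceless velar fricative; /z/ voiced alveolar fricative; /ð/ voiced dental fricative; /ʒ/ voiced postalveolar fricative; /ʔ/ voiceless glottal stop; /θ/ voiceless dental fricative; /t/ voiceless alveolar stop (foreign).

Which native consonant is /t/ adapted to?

/d/ is closest: same manner (stop), place distance 0 (alveolar→alveolar), voicing differs (+1); total 1. Next closest is /b/ at distance 4.

d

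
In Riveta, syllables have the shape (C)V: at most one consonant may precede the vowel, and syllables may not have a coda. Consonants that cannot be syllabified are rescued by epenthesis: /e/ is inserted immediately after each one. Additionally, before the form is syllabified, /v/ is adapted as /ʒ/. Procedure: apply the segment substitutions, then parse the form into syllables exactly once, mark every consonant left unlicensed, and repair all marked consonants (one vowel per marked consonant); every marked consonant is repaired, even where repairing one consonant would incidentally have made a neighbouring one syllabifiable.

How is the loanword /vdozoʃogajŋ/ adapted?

ʒedozoʃogajeŋe

Substitution: /v/ → /ʒ/, giving /ʒdozoʃogajŋ/.
Under (C)V, the unsyllabifiable consonants are /ʒ/, /j/, /ŋ/ (no codas are permitted; onsets are limited to one consonant).
Each unlicensed consonant becomes the onset of a new syllable: /ʒ/ → /ʒe/, /j/ → /je/, /ŋ/ → /ŋe/.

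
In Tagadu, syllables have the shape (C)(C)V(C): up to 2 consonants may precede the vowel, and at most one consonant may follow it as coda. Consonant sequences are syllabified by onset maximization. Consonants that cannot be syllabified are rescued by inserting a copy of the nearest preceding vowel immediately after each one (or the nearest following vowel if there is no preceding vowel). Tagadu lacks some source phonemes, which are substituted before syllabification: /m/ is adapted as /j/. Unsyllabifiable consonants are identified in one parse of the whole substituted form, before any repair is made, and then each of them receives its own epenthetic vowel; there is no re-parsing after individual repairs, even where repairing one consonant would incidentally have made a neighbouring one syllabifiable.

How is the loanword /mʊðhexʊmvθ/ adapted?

jʊðhexʊjvʊθʊ

Substitution: /m/ → /j/, giving /jʊðhexʊjvθ/.
Syllabifying with onset maximization leaves /v/, /θ/ stranded (at most one coda consonant is licensed; onsets may contain at most 2 consonants).
Inserting the epenthetic vowel yields /v/ → /vʊ/, /θ/ → /θʊ/.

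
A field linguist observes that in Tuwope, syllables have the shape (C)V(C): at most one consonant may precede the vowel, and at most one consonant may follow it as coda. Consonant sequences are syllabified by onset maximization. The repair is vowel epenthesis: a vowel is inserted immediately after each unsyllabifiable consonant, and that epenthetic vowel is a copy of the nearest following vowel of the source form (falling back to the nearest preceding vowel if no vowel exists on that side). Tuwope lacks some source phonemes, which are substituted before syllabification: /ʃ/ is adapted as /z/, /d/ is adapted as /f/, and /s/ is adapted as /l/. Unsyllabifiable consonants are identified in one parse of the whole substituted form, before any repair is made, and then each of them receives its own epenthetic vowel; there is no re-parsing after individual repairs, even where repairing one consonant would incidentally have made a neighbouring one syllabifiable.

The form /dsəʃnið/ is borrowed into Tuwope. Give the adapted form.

fələznið

Substitution: /d/ → /f/, /s/ → /l/, /ʃ/ → /z/, giving /fləznið/.
Syllabifying with onset maximization leaves /f/ stranded (at most one coda consonant is licensed; onsets are limited to one consonant).
Inserting the epenthetic vowel yields /f/ → /fə/.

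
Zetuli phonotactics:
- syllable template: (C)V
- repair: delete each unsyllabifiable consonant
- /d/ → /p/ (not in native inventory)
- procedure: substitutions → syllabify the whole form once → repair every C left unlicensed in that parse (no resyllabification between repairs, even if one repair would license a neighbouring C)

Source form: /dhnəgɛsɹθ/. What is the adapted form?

Substitution: /d/ → /p/, giving /phnəgɛsɹθ/.
Under (C)V, the unsyllabifiable consonants are /p/, /h/, /s/, /ɹ/, /θ/ (no codas are permitted; onsets are limited to one consonant).
Each unlicensed consonant is deleted: /p/, /h/, /s/, /ɹ/, /θ/.

nəgɛ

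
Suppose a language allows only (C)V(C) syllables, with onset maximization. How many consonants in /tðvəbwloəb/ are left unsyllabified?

3

The consonants /t/, /ð/, /w/ cannot be parsed into a legal (C)V(C) syllable (at most one coda consonant is licensed; onsets are limited to one consonant).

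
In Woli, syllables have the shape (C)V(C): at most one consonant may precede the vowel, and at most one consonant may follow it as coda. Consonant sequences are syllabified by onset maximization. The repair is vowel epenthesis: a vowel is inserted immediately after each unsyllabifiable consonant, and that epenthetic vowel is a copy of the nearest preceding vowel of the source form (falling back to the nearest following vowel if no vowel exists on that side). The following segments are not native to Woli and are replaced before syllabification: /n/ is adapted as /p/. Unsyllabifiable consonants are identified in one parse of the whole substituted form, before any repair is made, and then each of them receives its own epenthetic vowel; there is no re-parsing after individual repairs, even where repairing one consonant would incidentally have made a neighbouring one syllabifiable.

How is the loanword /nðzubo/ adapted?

Substitution: /n/ → /p/, giving /pðzubo/.
The consonants /p/, /ð/ cannot be parsed into a legal (C)V(C) syllable (at most one coda consonant is licensed; onsets are limited to one consonant).
Inserting the epenthetic vowel yields /p/ → /pu/, /ð/ → /ðu/.

puðuzubo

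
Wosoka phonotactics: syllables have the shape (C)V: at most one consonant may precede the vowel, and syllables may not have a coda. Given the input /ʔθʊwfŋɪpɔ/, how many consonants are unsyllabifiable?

3

Syllabifying with onset maximization leaves /ʔ/, /w/, /f/ stranded (no codas are permitted; onsets are limited to one consonant).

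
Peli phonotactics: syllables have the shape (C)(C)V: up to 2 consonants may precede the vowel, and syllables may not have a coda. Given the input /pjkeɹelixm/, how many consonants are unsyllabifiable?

3

Syllabifying with onset maximization leaves /p/, /x/, /m/ stranded (no codas are permitted; onsets may contain at most 2 consonants).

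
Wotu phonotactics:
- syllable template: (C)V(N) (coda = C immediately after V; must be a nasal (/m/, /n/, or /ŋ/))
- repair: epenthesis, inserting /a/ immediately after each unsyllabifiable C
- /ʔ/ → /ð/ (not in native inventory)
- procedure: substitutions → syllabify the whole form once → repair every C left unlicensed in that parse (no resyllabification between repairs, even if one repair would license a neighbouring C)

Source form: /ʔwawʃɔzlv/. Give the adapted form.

ðawawaʃɔzalava

Substitution: /ʔ/ → /ð/, giving /ðwawʃɔzlv/.
Syllabifying with onset maximization leaves /ð/, /w/, /z/, /l/, /v/ stranded (only a nasal (/m/, /n/, or /ŋ/) is licensed in coda position; onsets are limited to one consonant).
Inserting the epenthetic vowel yields /ð/ → /ða/, /w/ → /wa/, /z/ → /za/, /l/ → /la/, /v/ → /va/.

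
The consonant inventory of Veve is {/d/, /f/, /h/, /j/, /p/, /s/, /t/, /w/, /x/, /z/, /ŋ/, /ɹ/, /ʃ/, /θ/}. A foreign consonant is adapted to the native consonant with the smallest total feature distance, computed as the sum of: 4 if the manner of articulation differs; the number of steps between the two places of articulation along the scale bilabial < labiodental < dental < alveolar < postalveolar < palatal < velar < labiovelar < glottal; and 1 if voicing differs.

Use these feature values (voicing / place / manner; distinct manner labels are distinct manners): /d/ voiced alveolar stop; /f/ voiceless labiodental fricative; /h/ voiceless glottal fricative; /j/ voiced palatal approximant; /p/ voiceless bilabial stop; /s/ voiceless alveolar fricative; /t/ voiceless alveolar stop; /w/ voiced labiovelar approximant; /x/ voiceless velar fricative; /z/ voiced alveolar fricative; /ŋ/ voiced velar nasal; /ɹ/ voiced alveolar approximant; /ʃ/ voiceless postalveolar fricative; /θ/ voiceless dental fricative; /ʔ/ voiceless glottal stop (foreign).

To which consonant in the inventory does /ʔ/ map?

/h/ is closest: manner differs (stop→fricative, +4), place distance 0 (glottal→glottal), same voicing; total 4. Next closest is /t/ at distance 5.

h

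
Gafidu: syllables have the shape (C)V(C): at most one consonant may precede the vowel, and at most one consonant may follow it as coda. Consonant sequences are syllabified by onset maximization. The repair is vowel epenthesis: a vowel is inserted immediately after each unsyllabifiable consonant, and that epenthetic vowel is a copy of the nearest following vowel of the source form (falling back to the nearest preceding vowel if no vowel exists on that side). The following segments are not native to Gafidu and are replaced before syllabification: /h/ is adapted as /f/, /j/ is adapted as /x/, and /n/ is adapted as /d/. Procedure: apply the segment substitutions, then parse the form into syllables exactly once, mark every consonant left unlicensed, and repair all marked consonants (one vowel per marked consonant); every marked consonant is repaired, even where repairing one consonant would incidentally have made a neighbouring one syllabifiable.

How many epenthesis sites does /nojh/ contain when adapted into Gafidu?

After substitution the input is /doxf/.
The unsyllabifiable consonants are /f/; each receives one epenthetic vowel.

1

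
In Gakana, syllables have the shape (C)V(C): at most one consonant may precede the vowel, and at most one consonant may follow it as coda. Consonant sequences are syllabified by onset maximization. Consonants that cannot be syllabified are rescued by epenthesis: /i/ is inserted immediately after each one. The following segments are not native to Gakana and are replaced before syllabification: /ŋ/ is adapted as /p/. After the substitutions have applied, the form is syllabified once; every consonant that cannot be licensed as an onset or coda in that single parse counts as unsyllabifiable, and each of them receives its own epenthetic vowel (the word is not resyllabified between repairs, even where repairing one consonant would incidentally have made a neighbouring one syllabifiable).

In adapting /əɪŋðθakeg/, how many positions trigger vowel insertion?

After substitution the input is /əɪpðθakeg/.
The unsyllabifiable consonants are /ð/; each receives one epenthetic vowel.

1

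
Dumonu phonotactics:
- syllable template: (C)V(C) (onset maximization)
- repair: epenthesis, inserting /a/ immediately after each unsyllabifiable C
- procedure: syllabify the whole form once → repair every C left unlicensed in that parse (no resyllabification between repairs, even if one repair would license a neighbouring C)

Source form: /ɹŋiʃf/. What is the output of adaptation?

The consonants /ɹ/, /f/ cannot be parsed into a legal (C)V(C) syllable (at most one coda consonant is licensed; onsets are limited to one consonant).
Inserting the epenthetic vowel yields /ɹ/ → /ɹa/, /f/ → /fa/.

ɹaŋiʃfa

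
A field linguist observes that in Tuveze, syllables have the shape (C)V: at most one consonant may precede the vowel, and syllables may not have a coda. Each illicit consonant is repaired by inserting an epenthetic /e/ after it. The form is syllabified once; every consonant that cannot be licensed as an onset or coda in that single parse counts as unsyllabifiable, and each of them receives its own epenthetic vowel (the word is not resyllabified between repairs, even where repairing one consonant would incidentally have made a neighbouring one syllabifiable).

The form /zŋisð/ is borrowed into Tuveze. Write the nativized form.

zeŋiseðe

Under (C)V, the unsyllabifiable consonants are /z/, /s/, /ð/ (no codas are permitted; onsets are limited to one consonant).
Inserting the epenthetic vowel yields /z/ → /ze/, /s/ → /se/, /ð/ → /ðe/.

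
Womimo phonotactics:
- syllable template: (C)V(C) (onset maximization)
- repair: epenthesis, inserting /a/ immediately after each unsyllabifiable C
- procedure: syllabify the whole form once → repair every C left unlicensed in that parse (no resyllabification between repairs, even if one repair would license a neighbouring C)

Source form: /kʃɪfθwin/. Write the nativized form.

kaʃɪfθawin

Syllabifying with onset maximization leaves /k/, /θ/ stranded (at most one coda consonant is licensed; onsets are limited to one consonant).
Each unlicensed consonant becomes the onset of a new syllable: /k/ → /ka/, /θ/ → /θa/.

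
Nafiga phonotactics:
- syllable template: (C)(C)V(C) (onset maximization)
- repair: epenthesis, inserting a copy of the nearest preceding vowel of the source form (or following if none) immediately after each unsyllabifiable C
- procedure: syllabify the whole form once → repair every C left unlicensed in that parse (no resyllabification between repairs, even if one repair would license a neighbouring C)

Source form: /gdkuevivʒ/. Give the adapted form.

Syllabifying with onset maximization leaves /g/, /ʒ/ stranded (at most one coda consonant is licensed; onsets may contain at most 2 consonants).
Epenthesis after each stranded consonant: /g/ → /gu/, /ʒ/ → /ʒi/.

gudkuevivʒi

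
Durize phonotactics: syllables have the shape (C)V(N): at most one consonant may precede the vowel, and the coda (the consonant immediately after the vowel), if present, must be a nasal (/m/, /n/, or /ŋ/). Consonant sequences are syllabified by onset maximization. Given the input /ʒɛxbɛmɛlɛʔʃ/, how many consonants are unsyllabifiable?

Syllabifying with onset maximization leaves /x/, /ʔ/, /ʃ/ stranded (only a nasal (/m/, /n/, or /ŋ/) is licensed in coda position; onsets are limited to one consonant).

3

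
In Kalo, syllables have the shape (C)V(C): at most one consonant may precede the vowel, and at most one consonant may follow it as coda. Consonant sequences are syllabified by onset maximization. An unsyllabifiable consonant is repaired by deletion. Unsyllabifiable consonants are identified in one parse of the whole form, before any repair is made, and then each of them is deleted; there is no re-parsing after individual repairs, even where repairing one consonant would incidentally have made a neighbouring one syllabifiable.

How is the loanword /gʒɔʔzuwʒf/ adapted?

The consonants /g/, /ʒ/, /f/ cannot be parsed into a legal (C)V(C) syllable (at most one coda consonant is licensed; onsets are limited to one consonant).
Deletion applies to /g/, /ʒ/, /f/.

ʒɔʔzuw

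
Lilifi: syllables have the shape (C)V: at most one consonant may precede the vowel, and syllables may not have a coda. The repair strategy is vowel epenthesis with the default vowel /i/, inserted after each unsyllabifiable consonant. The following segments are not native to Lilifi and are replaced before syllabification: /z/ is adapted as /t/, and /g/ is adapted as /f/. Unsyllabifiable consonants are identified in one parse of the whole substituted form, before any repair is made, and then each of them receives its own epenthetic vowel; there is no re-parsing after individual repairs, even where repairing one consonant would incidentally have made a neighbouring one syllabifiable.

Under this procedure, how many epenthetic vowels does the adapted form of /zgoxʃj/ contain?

4

After substitution the input is /tfoxʃj/.
The unsyllabifiable consonants are /t/, /x/, /ʃ/, /j/; each receives one epenthetic vowel.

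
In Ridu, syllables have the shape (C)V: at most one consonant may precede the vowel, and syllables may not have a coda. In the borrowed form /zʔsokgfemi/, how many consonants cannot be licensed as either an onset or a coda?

4

The consonants /z/, /ʔ/, /k/, /g/ cannot be parsed into a legal (C)V syllable (no codas are permitted; onsets are limited to one consonant).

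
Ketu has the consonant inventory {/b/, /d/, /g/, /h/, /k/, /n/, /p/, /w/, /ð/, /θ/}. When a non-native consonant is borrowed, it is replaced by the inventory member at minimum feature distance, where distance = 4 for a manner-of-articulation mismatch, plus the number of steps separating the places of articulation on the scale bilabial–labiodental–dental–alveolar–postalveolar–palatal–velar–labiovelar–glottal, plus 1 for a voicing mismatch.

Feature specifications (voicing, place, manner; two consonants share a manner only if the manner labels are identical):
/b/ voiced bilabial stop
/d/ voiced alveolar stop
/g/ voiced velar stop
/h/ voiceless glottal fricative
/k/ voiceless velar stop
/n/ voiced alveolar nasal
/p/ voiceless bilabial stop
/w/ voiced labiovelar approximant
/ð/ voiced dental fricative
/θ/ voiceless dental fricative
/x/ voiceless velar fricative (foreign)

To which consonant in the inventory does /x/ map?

h

/h/ is closest: same manner (fricative), place distance 2 (velar→glottal), same voicing; total 2. Next closest is /k/ at distance 4.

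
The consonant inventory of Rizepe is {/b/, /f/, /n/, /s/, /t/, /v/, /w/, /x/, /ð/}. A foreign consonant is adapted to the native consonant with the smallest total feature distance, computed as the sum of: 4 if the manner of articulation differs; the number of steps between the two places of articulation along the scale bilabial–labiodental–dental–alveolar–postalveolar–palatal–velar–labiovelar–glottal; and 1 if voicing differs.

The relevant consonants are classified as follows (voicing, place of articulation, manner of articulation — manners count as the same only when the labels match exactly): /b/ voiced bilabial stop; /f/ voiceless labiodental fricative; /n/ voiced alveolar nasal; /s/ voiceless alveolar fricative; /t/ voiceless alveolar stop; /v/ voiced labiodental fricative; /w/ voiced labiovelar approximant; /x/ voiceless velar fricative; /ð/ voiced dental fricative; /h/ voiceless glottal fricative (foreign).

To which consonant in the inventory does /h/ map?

x

/x/ is closest: same manner (fricative), place distance 2 (glottal→velar), same voicing; total 2. Next closest is /s/ at distance 5.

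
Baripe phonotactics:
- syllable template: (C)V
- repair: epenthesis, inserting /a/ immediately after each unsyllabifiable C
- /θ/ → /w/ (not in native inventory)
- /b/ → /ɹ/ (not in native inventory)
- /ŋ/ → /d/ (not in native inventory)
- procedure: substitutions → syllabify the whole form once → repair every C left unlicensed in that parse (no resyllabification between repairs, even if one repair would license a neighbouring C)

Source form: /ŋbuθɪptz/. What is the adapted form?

Substitution: /ŋ/ → /d/, /b/ → /ɹ/, /θ/ → /w/, giving /dɹuwɪptz/.
Syllabifying with onset maximization leaves /d/, /p/, /t/, /z/ stranded (no codas are permitted; onsets are limited to one consonant).
Inserting the epenthetic vowel yields /d/ → /da/, /p/ → /pa/, /t/ → /ta/, /z/ → /za/.

daɹuwɪpataza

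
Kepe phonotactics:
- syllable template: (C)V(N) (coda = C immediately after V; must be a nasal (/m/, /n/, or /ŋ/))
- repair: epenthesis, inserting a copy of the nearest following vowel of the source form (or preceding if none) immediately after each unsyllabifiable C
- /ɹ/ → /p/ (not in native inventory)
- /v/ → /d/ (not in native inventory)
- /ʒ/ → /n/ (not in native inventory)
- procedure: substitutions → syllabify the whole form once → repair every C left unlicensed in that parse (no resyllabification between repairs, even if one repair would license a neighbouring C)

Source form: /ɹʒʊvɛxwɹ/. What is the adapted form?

Substitution: /ɹ/ → /p/, /ʒ/ → /n/, /v/ → /d/, giving /pnʊdɛxwp/.
Under (C)V(N), the unsyllabifiable consonants are /p/, /x/, /w/, /p/ (only a nasal (/m/, /n/, or /ŋ/) is licensed in coda position; onsets are limited to one consonant).
Inserting the epenthetic vowel yields /p/ → /pʊ/, /x/ → /xɛ/, /w/ → /wɛ/, /p/ → /pɛ/.

pʊnʊdɛxɛwɛpɛ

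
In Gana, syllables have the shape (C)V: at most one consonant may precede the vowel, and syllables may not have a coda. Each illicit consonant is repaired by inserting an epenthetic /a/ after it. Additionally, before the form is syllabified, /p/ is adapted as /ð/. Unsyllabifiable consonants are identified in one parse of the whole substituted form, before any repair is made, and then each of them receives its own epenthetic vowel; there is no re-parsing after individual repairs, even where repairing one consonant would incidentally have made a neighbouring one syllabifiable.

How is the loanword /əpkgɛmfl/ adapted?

əðakagɛmafala

Substitution: /p/ → /ð/, giving /əðkgɛmfl/.
The consonants /ð/, /k/, /m/, /f/, /l/ cannot be parsed into a legal (C)V syllable (no codas are permitted; onsets are limited to one consonant).
Epenthesis after each stranded consonant: /ð/ → /ða/, /k/ → /ka/, /m/ → /ma/, /f/ → /fa/, /l/ → /la/.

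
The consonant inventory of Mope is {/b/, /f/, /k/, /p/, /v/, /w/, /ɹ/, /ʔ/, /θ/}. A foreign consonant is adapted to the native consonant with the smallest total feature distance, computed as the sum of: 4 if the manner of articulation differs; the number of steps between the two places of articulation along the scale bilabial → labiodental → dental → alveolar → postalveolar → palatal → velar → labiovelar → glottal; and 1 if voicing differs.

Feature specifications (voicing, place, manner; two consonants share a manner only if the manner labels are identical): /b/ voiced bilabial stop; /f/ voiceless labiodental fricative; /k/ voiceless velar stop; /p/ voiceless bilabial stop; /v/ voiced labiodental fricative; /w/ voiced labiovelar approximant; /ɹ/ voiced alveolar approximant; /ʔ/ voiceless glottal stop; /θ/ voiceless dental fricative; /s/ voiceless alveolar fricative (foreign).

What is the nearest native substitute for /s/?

/θ/ is closest: same manner (fricative), place distance 1 (alveolar→dental), same voicing; total 1. Next closest is /f/ at distance 2.

θ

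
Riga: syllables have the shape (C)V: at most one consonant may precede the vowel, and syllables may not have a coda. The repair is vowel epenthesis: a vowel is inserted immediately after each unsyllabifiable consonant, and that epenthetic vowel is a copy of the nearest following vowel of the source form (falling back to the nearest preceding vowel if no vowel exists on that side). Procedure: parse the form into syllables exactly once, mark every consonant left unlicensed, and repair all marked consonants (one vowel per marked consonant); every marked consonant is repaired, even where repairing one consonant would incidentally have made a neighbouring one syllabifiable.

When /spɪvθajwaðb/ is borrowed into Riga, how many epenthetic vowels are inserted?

The unsyllabifiable consonants are /s/, /v/, /j/, /ð/, /b/; each receives one epenthetic vowel.

5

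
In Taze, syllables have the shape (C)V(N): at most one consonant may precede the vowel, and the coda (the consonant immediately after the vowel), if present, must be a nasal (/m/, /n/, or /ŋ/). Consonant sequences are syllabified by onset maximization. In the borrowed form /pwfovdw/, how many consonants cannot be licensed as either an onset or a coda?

The consonants /p/, /w/, /v/, /d/, /w/ cannot be parsed into a legal (C)V(N) syllable (only a nasal (/m/, /n/, or /ŋ/) is licensed in coda position; onsets are limited to one consonant).

5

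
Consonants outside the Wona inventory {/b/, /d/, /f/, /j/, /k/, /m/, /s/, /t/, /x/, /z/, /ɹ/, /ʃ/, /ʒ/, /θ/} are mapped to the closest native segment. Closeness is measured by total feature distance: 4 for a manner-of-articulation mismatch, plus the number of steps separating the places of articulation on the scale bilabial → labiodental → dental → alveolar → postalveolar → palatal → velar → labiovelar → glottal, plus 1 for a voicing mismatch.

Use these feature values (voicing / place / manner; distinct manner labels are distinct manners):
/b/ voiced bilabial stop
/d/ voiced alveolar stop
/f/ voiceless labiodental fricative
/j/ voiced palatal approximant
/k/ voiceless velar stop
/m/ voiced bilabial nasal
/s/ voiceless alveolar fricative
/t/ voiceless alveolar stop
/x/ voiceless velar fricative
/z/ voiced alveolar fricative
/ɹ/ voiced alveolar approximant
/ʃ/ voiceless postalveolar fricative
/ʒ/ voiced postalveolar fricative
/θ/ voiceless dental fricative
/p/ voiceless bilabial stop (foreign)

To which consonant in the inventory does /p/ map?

b

/b/ is closest: same manner (stop), place distance 0 (bilabial→bilabial), voicing differs (+1); total 1. Next closest is /t/ at distance 3.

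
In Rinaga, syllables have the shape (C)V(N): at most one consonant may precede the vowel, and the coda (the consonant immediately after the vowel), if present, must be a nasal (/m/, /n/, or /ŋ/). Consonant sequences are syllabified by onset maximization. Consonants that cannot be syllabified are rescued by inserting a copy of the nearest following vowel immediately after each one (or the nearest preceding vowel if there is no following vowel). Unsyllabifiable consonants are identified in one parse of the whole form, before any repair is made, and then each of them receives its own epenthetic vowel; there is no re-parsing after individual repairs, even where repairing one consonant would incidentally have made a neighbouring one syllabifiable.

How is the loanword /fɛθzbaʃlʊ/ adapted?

Under (C)V(N), the unsyllabifiable consonants are /θ/, /z/, /ʃ/ (only a nasal (/m/, /n/, or /ŋ/) is licensed in coda position; onsets are limited to one consonant).
Each unlicensed consonant becomes the onset of a new syllable: /θ/ → /θa/, /z/ → /za/, /ʃ/ → /ʃʊ/.

fɛθazabaʃʊlʊ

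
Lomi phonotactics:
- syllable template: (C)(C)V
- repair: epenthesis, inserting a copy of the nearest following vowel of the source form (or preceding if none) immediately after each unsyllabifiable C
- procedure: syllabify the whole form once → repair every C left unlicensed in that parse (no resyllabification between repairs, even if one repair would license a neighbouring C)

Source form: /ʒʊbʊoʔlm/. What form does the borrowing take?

The consonants /ʔ/, /l/, /m/ cannot be parsed into a legal (C)(C)V syllable (no codas are permitted; onsets may contain at most 2 consonants).
Inserting the epenthetic vowel yields /ʔ/ → /ʔo/, /l/ → /lo/, /m/ → /mo/.

ʒʊbʊoʔolomo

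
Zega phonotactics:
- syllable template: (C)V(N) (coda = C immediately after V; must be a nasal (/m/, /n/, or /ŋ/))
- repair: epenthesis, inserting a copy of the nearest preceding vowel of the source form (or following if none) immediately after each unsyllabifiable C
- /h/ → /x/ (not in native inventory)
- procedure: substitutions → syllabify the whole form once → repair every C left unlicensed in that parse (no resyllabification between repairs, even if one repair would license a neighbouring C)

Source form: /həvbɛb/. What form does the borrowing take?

Substitution: /h/ → /x/, giving /xəvbɛb/.
The consonants /v/, /b/ cannot be parsed into a legal (C)V(N) syllable (only a nasal (/m/, /n/, or /ŋ/) is licensed in coda position; onsets are limited to one consonant).
Inserting the epenthetic vowel yields /v/ → /və/, /b/ → /bɛ/.

xəvəbɛbɛ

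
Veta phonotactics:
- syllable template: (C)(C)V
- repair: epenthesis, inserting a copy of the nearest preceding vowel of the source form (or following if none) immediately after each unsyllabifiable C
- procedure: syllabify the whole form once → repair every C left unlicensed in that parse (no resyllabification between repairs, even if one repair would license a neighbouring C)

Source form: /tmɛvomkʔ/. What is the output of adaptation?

tmɛvomokoʔo

Under (C)(C)V, the unsyllabifiable consonants are /m/, /k/, /ʔ/ (no codas are permitted; onsets may contain at most 2 consonants).
Inserting the epenthetic vowel yields /m/ → /mo/, /k/ → /ko/, /ʔ/ → /ʔo/.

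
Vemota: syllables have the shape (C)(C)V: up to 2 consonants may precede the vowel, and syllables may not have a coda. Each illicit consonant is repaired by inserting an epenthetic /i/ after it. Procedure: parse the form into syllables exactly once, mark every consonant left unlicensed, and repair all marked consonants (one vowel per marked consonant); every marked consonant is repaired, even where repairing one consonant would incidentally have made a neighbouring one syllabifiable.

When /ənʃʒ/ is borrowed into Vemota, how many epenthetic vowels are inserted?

3

The unsyllabifiable consonants are /n/, /ʃ/, /ʒ/; each receives one epenthetic vowel.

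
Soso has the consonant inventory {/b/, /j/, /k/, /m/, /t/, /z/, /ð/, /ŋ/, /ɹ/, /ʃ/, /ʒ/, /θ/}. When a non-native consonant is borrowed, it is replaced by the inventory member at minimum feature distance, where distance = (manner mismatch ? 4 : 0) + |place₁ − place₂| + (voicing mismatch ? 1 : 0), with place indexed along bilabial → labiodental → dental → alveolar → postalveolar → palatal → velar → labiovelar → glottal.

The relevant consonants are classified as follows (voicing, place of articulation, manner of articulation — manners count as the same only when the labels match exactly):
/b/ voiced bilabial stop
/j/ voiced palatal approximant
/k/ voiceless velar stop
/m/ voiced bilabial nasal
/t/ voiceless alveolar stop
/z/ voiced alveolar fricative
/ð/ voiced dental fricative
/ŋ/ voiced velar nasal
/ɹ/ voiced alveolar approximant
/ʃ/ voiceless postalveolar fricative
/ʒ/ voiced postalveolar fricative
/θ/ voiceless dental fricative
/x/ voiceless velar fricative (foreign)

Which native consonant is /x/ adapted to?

/ʃ/ is closest: same manner (fricative), place distance 2 (velar→postalveolar), same voicing; total 2. Next closest is /ʒ/ at distance 3.

ʃ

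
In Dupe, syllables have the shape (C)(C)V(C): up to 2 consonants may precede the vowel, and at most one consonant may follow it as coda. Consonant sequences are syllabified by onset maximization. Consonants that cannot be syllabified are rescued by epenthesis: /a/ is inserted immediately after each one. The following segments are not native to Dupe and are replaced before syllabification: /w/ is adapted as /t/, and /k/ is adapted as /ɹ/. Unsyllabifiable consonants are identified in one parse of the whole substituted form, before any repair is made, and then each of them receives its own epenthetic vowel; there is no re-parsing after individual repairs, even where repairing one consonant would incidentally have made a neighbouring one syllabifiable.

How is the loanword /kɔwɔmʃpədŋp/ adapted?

ɹɔtɔmʃpədŋapa

Substitution: /k/ → /ɹ/, /w/ → /t/, giving /ɹɔtɔmʃpədŋp/.
Syllabifying with onset maximization leaves /ŋ/, /p/ stranded (at most one coda consonant is licensed; onsets may contain at most 2 consonants).
Each unlicensed consonant becomes the onset of a new syllable: /ŋ/ → /ŋa/, /p/ → /pa/.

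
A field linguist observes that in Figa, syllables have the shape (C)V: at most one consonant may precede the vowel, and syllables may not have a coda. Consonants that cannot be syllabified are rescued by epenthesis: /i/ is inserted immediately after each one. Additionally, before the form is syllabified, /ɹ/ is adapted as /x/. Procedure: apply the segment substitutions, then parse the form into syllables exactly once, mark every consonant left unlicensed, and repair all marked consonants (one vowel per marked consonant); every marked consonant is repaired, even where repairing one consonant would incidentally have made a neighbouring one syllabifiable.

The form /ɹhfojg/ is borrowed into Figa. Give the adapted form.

Substitution: /ɹ/ → /x/, giving /xhfojg/.
Under (C)V, the unsyllabifiable consonants are /x/, /h/, /j/, /g/ (no codas are permitted; onsets are limited to one consonant).
Inserting the epenthetic vowel yields /x/ → /xi/, /h/ → /hi/, /j/ → /ji/, /g/ → /gi/.

xihifojigi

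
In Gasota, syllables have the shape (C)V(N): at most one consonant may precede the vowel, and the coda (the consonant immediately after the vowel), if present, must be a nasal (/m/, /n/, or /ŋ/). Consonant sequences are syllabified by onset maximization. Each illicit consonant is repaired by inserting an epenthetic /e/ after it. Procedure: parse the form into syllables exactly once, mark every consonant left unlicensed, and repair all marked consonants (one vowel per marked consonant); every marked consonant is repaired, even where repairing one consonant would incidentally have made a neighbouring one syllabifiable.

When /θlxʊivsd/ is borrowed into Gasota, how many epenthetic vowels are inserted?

The unsyllabifiable consonants are /θ/, /l/, /v/, /s/, /d/; each receives one epenthetic vowel.

5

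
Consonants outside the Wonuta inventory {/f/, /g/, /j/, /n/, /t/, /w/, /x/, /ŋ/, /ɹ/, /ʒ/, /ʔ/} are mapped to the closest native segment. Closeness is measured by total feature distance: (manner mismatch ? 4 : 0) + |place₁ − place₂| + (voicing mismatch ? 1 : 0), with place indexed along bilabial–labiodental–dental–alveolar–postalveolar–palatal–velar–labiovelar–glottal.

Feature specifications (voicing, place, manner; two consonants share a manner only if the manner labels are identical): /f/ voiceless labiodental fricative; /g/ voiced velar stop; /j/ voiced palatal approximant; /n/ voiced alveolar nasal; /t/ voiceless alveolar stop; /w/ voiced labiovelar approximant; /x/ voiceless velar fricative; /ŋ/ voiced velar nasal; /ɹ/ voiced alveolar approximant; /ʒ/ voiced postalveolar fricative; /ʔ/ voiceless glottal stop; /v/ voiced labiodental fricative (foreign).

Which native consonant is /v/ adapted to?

/f/ is closest: same manner (fricative), place distance 0 (labiodental→labiodental), voicing differs (+1); total 1. Next closest is /ʒ/ at distance 3.

f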